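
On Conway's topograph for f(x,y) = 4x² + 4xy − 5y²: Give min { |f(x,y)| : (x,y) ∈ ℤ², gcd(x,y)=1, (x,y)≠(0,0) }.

river: ρ → (-5,6,3)
river: ρ → (3,6,-5)
river: ρ → (-5,4,4)
river: ρ → (4,4,-5)
closes: descent 0, river 4
min |a| on river = 3

3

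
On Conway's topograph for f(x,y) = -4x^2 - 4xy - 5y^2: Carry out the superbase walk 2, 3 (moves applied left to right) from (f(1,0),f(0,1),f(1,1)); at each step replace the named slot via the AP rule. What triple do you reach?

start (-4,-5,-13) = (f(1,0),f(0,1),f(1,1))
replace slot 2: 2·((-4)+(-13)) − (-5) = -29 → (-4,-29,-13)
replace slot 3: 2·((-4)+(-29)) − (-13) = -53 → (-4,-29,-53)

-4,-29,-53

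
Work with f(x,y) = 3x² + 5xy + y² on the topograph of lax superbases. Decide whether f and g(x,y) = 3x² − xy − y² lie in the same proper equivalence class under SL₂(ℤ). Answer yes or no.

D₁ = 13, D₂ = 13
river cycle of f (length 2): (1, 3, -1), (-1, 3, 1)
river cycle of g (length 2): (-1, 3, 1), (1, 3, -1)
cycles coincide ⇒ equivalent

yes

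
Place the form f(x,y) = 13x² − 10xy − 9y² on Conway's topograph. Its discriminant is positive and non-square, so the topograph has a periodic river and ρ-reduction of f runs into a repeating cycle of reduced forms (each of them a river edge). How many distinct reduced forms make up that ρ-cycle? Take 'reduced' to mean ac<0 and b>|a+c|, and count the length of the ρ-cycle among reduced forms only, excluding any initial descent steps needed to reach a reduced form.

D = 568, ⌊√D⌋ = 23
descent: ρ → (-9,10,13)  [lands on river]
river: ρ → (13,16,-6)
river: ρ → (-6,20,7)
river: ρ → (7,22,-3)
river: ρ → (-3,20,14)
river: ρ → (14,8,-9)
ρ-cycle length = 6 (tail of 1 descent step not counted)

6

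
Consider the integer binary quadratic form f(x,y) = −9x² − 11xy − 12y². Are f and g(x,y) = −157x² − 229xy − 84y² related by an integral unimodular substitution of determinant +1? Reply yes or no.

D₁ = -311, D₂ = -311
f is negative-definite; reduce −f:
−f: translate: b→-7 (≡11 mod 18), so (9,11,12)→(9,-7,10)
−f: reduced (well bottom): (9,-7,10) with a≤c, −a<b≤a
flip sign back: reduced form of f is (-9,7,-10)
g is negative-definite; reduce −g:
−g: translate: b→-85 (≡229 mod 314), so (157,229,84)→(157,-85,12)
−g: flip: (157,-85,12)→(12,85,157)
−g: translate: b→-11 (≡85 mod 24), so (12,85,157)→(12,-11,9)
−g: flip: (12,-11,9)→(9,11,12)
−g: translate: b→-7 (≡11 mod 18), so (9,11,12)→(9,-7,10)
−g: reduced (well bottom): (9,-7,10) with a≤c, −a<b≤a
flip sign back: reduced form of g is (-9,7,-10)
reduced forms (-9, 7, -10) vs (-9, 7, -10) ⇒ equivalent

yes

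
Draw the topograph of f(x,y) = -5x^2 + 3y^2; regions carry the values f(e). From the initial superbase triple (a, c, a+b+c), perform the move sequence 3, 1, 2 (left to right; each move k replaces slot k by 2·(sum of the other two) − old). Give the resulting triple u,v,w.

start (-5,3,-2) = (f(1,0),f(0,1),f(1,1))
replace slot 3: 2·((-5)+3) − (-2) = -2 → (-5,3,-2)
replace slot 1: 2·(3+(-2)) − (-5) = 7 → (7,3,-2)
replace slot 2: 2·(7+(-2)) − 3 = 7 → (7,7,-2)

7,7,-2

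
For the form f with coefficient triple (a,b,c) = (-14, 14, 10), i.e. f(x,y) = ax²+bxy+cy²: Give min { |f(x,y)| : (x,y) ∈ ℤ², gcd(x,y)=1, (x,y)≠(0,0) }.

river: ρ → (10,26,-2)
river: ρ → (-2,26,10)
river: ρ → (10,14,-14)
river: ρ → (-14,14,10)
closes: descent 0, river 4
min |a| on river = 2

2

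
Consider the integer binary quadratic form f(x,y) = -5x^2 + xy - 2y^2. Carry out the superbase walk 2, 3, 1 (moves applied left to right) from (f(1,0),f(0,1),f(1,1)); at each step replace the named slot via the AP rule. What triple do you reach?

start (-5,-2,-6) = (f(1,0),f(0,1),f(1,1))
replace slot 2: 2·((-5)+(-6)) − (-2) = -20 → (-5,-20,-6)
replace slot 3: 2·((-5)+(-20)) − (-6) = -44 → (-5,-20,-44)
replace slot 1: 2·((-20)+(-44)) − (-5) = -123 → (-123,-20,-44)

-123,-20,-44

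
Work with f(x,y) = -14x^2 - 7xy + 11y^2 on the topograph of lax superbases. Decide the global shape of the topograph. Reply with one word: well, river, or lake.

D = b²−4ac = (-7)² − 4·(-14)·11 = 665
D > 0 non-square ⇒ indefinite ⇒ periodic river

river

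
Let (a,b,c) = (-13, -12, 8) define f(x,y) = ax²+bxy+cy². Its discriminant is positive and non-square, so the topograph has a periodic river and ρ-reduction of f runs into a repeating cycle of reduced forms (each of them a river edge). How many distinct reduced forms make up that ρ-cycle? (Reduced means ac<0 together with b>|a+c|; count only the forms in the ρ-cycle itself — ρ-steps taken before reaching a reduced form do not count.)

D = 560, ⌊√D⌋ = 23
descent: ρ → (8,12,-13)  [lands on river]
river: ρ → (-13,14,7)
river: ρ → (7,14,-13)
river: ρ → (-13,12,8)
river: ρ → (8,20,-5)
river: ρ → (-5,20,8)
ρ-cycle length = 6 (tail of 1 descent step not counted)

6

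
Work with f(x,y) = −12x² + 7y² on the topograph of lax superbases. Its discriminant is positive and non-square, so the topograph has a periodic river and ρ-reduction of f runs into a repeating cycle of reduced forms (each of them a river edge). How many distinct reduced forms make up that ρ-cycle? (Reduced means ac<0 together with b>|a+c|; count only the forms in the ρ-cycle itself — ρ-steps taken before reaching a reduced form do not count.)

D = 336, ⌊√D⌋ = 18
descent: ρ → (7,14,-5)  [lands on river]
river: ρ → (-5,16,4)
river: ρ → (4,16,-5)
river: ρ → (-5,14,7)
ρ-cycle length = 4 (tail of 1 descent step not counted)

4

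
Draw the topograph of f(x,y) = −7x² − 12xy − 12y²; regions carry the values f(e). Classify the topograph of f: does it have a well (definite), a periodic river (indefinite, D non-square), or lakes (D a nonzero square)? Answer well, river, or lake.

D = b²−4ac = (-12)² − 4·(-7)·(-12) = -192
D < 0 ⇒ definite ⇒ every region one sign ⇒ single well

well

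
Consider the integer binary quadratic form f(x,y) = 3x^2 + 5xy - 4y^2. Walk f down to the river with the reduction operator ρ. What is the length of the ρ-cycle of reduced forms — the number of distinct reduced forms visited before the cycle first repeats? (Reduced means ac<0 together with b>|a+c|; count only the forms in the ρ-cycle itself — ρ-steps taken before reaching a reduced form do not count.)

D = 73, ⌊√D⌋ = 8
river: ρ → (-4,3,4)
river: ρ → (4,5,-3)
river: ρ → (-3,7,2)
river: ρ → (2,5,-6)
river: ρ → (-6,7,1)
river: ρ → (1,7,-6)
river: ρ → (-6,5,2)
river: ρ → (2,7,-3)
river: ρ → (-3,5,4)
river: ρ → (4,3,-4)
river: ρ → (-4,5,3)
river: ρ → (3,7,-2)
river: ρ → (-2,5,6)
river: ρ → (6,7,-1)
river: ρ → (-1,7,6)
river: ρ → (6,5,-2)
river: ρ → (-2,7,3)
river: ρ → (3,5,-4)
ρ-cycle length = 18 (tail of 0 descent steps not counted)

18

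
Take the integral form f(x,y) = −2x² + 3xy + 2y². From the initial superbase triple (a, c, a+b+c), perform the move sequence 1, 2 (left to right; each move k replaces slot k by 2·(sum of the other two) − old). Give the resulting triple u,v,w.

start (-2,2,3) = (f(1,0),f(0,1),f(1,1))
replace slot 1: 2·(2+3) − (-2) = 12 → (12,2,3)
replace slot 2: 2·(12+3) − 2 = 28 → (12,28,3)

12,28,3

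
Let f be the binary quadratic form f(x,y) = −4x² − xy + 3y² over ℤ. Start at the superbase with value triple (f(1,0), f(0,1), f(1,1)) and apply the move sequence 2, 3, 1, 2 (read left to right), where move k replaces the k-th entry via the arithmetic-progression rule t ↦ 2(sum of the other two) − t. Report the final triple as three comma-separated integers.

start (-4,3,-2) = (f(1,0),f(0,1),f(1,1))
replace slot 2: 2·((-4)+(-2)) − 3 = -15 → (-4,-15,-2)
replace slot 3: 2·((-4)+(-15)) − (-2) = -36 → (-4,-15,-36)
replace slot 1: 2·((-15)+(-36)) − (-4) = -98 → (-98,-15,-36)
replace slot 2: 2·((-98)+(-36)) − (-15) = -253 → (-98,-253,-36)

-98,-253,-36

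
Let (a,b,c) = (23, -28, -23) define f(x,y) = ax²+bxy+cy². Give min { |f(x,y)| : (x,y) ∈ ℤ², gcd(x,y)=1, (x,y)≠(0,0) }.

descent: ρ → (-23,28,23)  [lands on river]
river: ρ → (23,18,-28)
river: ρ → (-28,38,13)
river: ρ → (13,40,-25)
river: ρ → (-25,10,28)
river: ρ → (28,46,-7)
river: ρ → (-7,52,7)
river: ρ → (7,46,-28)
river: ρ → (-28,10,25)
river: ρ → (25,40,-13)
river: ρ → (-13,38,28)
river: ρ → (28,18,-23)
closes: descent 1, river 12
min |a| on river = 7

7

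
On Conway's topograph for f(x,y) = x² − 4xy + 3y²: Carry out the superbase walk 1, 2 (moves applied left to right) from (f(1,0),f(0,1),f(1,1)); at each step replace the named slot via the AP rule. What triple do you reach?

start (1,3,0) = (f(1,0),f(0,1),f(1,1))
replace slot 1: 2·(3+0) − 1 = 5 → (5,3,0)
replace slot 2: 2·(5+0) − 3 = 7 → (5,7,0)

5,7,0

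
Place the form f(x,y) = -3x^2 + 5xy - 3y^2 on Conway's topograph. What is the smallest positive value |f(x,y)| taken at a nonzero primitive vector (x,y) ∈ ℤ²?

translate: b→1 (≡-5 mod 6), so (3,-5,3)→(3,1,1)
flip: (3,1,1)→(1,-1,3)
translate: b→1 (≡-1 mod 2), so (1,-1,3)→(1,1,3)
reduced (well bottom): (1,1,3) with a≤c, −a<b≤a
well minimum |f| = |-1| = 1 (negative-definite)

1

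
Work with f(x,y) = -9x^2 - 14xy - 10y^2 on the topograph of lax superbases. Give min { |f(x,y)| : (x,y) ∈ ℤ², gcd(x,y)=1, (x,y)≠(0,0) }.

translate: b→-4 (≡14 mod 18), so (9,14,10)→(9,-4,5)
flip: (9,-4,5)→(5,4,9)
reduced (well bottom): (5,4,9) with a≤c, −a<b≤a
well minimum |f| = |-5| = 5 (negative-definite)

5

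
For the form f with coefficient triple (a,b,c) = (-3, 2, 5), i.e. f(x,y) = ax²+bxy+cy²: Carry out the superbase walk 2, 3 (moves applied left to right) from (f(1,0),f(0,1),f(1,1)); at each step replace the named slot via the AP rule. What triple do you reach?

start (-3,5,4) = (f(1,0),f(0,1),f(1,1))
replace slot 2: 2·((-3)+4) − 5 = -3 → (-3,-3,4)
replace slot 3: 2·((-3)+(-3)) − 4 = -16 → (-3,-3,-16)

-3,-3,-16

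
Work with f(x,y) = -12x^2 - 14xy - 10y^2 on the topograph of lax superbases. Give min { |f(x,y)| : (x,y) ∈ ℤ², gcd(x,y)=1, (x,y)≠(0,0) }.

translate: b→-10 (≡14 mod 24), so (12,14,10)→(12,-10,8)
flip: (12,-10,8)→(8,10,12)
translate: b→-6 (≡10 mod 16), so (8,10,12)→(8,-6,10)
reduced (well bottom): (8,-6,10) with a≤c, −a<b≤a
well minimum |f| = |-8| = 8 (negative-definite)

8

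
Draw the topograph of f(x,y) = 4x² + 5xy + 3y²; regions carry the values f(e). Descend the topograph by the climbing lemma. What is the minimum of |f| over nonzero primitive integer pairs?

translate: b→-3 (≡5 mod 8), so (4,5,3)→(4,-3,2)
flip: (4,-3,2)→(2,3,4)
translate: b→-1 (≡3 mod 4), so (2,3,4)→(2,-1,3)
reduced (well bottom): (2,-1,3) with a≤c, −a<b≤a
well minimum = a = 2

2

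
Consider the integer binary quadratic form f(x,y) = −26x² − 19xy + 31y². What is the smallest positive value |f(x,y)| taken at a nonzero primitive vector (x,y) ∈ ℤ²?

descent: ρ → (31,19,-26)  [lands on river]
river: ρ → (-26,33,24)
river: ρ → (24,15,-35)
river: ρ → (-35,55,4)
river: ρ → (4,57,-21)
river: ρ → (-21,27,34)
river: ρ → (34,41,-14)
river: ρ → (-14,43,31)
closes: descent 1, river 8
min |a| on river = 4

4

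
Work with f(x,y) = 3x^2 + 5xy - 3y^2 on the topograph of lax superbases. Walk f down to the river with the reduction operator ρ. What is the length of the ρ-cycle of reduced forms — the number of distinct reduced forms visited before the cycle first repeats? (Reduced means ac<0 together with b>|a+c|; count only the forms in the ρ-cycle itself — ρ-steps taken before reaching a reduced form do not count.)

D = 61, ⌊√D⌋ = 7
river: ρ → (-3,7,1)
river: ρ → (1,7,-3)
river: ρ → (-3,5,3)
river: ρ → (3,7,-1)
river: ρ → (-1,7,3)
river: ρ → (3,5,-3)
ρ-cycle length = 6 (tail of 0 descent steps not counted)

6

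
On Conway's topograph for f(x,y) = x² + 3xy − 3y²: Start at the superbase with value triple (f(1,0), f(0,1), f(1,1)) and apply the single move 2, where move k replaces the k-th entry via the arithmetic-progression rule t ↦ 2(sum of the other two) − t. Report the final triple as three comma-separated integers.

start (1,-3,1) = (f(1,0),f(0,1),f(1,1))
replace slot 2: 2·(1+1) − (-3) = 7 → (1,7,1)

1,7,1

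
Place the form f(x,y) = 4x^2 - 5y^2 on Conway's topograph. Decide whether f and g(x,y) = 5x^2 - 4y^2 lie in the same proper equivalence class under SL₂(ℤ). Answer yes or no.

D₁ = 80, D₂ = 80
river cycle of f (length 2): (4, 8, -1), (-1, 8, 4)
river cycle of g (length 2): (-4, 8, 1), (1, 8, -4)
cycles differ ⇒ inequivalent

no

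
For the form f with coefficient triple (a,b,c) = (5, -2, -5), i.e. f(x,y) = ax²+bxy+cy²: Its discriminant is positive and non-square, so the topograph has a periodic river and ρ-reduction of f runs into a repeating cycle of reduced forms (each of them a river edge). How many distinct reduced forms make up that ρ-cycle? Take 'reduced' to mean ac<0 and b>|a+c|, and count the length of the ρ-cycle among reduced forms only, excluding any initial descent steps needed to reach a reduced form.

D = 104, ⌊√D⌋ = 10
descent: ρ → (-5,2,5)  [lands on river]
river: ρ → (5,8,-2)
river: ρ → (-2,8,5)
river: ρ → (5,2,-5)
river: ρ → (-5,8,2)
river: ρ → (2,8,-5)
ρ-cycle length = 6 (tail of 1 descent step not counted)

6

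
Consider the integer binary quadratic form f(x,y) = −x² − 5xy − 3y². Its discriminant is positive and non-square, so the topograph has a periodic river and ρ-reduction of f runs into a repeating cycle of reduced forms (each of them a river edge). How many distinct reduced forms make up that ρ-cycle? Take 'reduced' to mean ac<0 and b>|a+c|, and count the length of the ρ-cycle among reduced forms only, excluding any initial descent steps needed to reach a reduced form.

D = 13, ⌊√D⌋ = 3
descent: ρ → (-3,-1,1)
descent: ρ → (1,3,-1)  [lands on river]
river: ρ → (-1,3,1)
ρ-cycle length = 2 (tail of 2 descent steps not counted)

2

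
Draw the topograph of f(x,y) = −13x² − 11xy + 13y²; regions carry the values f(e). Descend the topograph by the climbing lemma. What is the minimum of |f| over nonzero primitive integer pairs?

descent: ρ → (13,11,-13)  [lands on river]
river: ρ → (-13,15,11)
river: ρ → (11,7,-17)
river: ρ → (-17,27,1)
river: ρ → (1,27,-17)
river: ρ → (-17,7,11)
river: ρ → (11,15,-13)
river: ρ → (-13,11,13)
river: ρ → (13,15,-11)
river: ρ → (-11,7,17)
river: ρ → (17,27,-1)
river: ρ → (-1,27,17)
river: ρ → (17,7,-11)
river: ρ → (-11,15,13)
closes: descent 1, river 14
min |a| on river = 1

1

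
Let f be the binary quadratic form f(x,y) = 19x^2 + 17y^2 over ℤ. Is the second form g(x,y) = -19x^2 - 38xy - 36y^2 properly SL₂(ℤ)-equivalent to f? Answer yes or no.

D₁ = -1292, D₂ = -1292
f: flip: (19,0,17)→(17,0,19)
f: reduced (well bottom): (17,0,19) with a≤c, −a<b≤a
g is negative-definite; reduce −g:
−g: translate: b→0 (≡38 mod 38), so (19,38,36)→(19,0,17)
−g: flip: (19,0,17)→(17,0,19)
−g: reduced (well bottom): (17,0,19) with a≤c, −a<b≤a
flip sign back: reduced form of g is (-17,0,-19)
reduced forms (17, 0, 19) vs (-17, 0, -19) ⇒ inequivalent

no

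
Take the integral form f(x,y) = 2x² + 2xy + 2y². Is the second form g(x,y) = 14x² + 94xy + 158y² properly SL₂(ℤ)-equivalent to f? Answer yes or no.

D₁ = -12, D₂ = -12
f: reduced (well bottom): (2,2,2) with a≤c, −a<b≤a
g: translate: b→10 (≡94 mod 28), so (14,94,158)→(14,10,2)
g: flip: (14,10,2)→(2,-10,14)
g: translate: b→2 (≡-10 mod 4), so (2,-10,14)→(2,2,2)
g: reduced (well bottom): (2,2,2) with a≤c, −a<b≤a
reduced forms (2, 2, 2) vs (2, 2, 2) ⇒ equivalent

yes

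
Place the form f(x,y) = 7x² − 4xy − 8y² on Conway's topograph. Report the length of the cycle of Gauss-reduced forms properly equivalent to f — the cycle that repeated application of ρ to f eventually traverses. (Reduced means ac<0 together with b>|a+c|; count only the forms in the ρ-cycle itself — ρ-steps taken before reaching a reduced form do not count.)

D = 240, ⌊√D⌋ = 15
descent: ρ → (-8,4,7)  [lands on river]
river: ρ → (7,10,-5)
river: ρ → (-5,10,7)
river: ρ → (7,4,-8)
river: ρ → (-8,12,3)
river: ρ → (3,12,-8)
ρ-cycle length = 6 (tail of 1 descent step not counted)

6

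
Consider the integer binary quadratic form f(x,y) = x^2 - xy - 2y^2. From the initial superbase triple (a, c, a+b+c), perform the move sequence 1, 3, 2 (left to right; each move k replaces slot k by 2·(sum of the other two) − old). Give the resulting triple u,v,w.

start (1,-2,-2) = (f(1,0),f(0,1),f(1,1))
replace slot 1: 2·((-2)+(-2)) − 1 = -9 → (-9,-2,-2)
replace slot 3: 2·((-9)+(-2)) − (-2) = -20 → (-9,-2,-20)
replace slot 2: 2·((-9)+(-20)) − (-2) = -56 → (-9,-56,-20)

-9,-56,-20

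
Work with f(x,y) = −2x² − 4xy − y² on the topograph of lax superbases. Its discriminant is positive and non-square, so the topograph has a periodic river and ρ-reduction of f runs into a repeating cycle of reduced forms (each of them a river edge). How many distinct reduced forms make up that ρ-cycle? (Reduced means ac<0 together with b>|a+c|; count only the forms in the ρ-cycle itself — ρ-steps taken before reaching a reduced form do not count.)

D = 8, ⌊√D⌋ = 2
descent: ρ → (-1,2,1)  [lands on river]
river: ρ → (1,2,-1)
ρ-cycle length = 2 (tail of 1 descent step not counted)

2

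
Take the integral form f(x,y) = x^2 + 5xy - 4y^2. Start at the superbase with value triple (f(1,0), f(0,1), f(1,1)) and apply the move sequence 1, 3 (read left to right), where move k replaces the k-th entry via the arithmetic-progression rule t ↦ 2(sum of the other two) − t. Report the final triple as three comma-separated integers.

start (1,-4,2) = (f(1,0),f(0,1),f(1,1))
replace slot 1: 2·((-4)+2) − 1 = -5 → (-5,-4,2)
replace slot 3: 2·((-5)+(-4)) − 2 = -20 → (-5,-4,-20)

-5,-4,-20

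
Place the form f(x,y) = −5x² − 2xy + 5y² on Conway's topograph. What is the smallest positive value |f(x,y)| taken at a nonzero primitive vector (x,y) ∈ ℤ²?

descent: ρ → (5,2,-5)  [lands on river]
river: ρ → (-5,8,2)
river: ρ → (2,8,-5)
river: ρ → (-5,2,5)
river: ρ → (5,8,-2)
river: ρ → (-2,8,5)
closes: descent 1, river 6
min |a| on river = 2

2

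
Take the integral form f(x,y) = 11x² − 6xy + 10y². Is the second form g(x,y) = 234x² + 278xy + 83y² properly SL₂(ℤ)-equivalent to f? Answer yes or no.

D₁ = -404, D₂ = -404
f: flip: (11,-6,10)→(10,6,11)
f: reduced (well bottom): (10,6,11) with a≤c, −a<b≤a
g: translate: b→-190 (≡278 mod 468), so (234,278,83)→(234,-190,39)
g: flip: (234,-190,39)→(39,190,234)
g: translate: b→34 (≡190 mod 78), so (39,190,234)→(39,34,10)
g: flip: (39,34,10)→(10,-34,39)
g: translate: b→6 (≡-34 mod 20), so (10,-34,39)→(10,6,11)
g: reduced (well bottom): (10,6,11) with a≤c, −a<b≤a
reduced forms (10, 6, 11) vs (10, 6, 11) ⇒ equivalent

yes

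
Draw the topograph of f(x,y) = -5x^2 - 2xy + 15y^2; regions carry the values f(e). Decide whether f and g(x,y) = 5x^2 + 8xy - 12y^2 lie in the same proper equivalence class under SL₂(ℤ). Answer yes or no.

D₁ = 304, D₂ = 304
river cycle of f (length 12): (-5, 8, 12), (12, 16, -1), (-1, 16, 12), (12, 8, -5), (-5, 12, 8), (8, 4, -9), (-9, 14, 3), (3, 16, -4), (-4, 16, 3), (3, 14, -9), … (2 more)
river cycle of g (length 12): (-12, 16, 1), (1, 16, -12), (-12, 8, 5), (5, 12, -8), (-8, 4, 9), (9, 14, -3), (-3, 16, 4), (4, 16, -3), (-3, 14, 9), (9, 4, -8), … (2 more)
cycles differ ⇒ inequivalent

no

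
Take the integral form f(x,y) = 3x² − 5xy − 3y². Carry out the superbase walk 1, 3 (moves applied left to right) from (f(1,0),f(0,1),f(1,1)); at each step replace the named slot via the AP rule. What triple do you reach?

start (3,-3,-5) = (f(1,0),f(0,1),f(1,1))
replace slot 1: 2·((-3)+(-5)) − 3 = -19 → (-19,-3,-5)
replace slot 3: 2·((-19)+(-3)) − (-5) = -39 → (-19,-3,-39)

-19,-3,-39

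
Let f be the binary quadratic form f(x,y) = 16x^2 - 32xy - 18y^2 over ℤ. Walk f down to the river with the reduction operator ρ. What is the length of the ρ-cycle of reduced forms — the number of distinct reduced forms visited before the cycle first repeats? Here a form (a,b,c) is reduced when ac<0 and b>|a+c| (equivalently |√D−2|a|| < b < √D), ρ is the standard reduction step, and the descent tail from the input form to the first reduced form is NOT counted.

D = 2176, ⌊√D⌋ = 46
descent: ρ → (-18,32,16)  [lands on river]
river: ρ → (16,32,-18)
river: ρ → (-18,40,8)
river: ρ → (8,40,-18)
ρ-cycle length = 4 (tail of 1 descent step not counted)

4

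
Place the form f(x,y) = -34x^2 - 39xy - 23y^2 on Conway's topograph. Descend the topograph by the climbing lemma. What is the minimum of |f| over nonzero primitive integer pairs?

translate: b→-29 (≡39 mod 68), so (34,39,23)→(34,-29,18)
flip: (34,-29,18)→(18,29,34)
translate: b→-7 (≡29 mod 36), so (18,29,34)→(18,-7,23)
reduced (well bottom): (18,-7,23) with a≤c, −a<b≤a
well minimum |f| = |-18| = 18 (negative-definite)

18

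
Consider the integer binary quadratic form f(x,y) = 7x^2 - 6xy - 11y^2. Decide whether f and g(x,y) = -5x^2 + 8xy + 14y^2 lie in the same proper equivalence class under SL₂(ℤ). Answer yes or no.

D₁ = 344, D₂ = 344
river cycle of f (length 10): (-11, 6, 7), (7, 8, -10), (-10, 12, 5), (5, 18, -1), (-1, 18, 5), (5, 12, -10), (-10, 8, 7), (7, 6, -11), (-11, 16, 2), (2, 16, -11)
river cycle of g (length 10): (-5, 18, 1), (1, 18, -5), (-5, 12, 10), (10, 8, -7), (-7, 6, 11), (11, 16, -2), (-2, 16, 11), (11, 6, -7), (-7, 8, 10), (10, 12, -5)
cycles differ ⇒ inequivalent

no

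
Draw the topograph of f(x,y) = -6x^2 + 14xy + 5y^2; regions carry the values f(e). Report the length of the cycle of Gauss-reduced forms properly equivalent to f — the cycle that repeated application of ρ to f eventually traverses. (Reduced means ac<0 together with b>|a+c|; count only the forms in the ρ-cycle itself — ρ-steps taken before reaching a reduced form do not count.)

D = 316, ⌊√D⌋ = 17
river: ρ → (5,16,-3)
river: ρ → (-3,14,10)
river: ρ → (10,6,-7)
river: ρ → (-7,8,9)
river: ρ → (9,10,-6)
river: ρ → (-6,14,5)
ρ-cycle length = 6 (tail of 0 descent steps not counted)

6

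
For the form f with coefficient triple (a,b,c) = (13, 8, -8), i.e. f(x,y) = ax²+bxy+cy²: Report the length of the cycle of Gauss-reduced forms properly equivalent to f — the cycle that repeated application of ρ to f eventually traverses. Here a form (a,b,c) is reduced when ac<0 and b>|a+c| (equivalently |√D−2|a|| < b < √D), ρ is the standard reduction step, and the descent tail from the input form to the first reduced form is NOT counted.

D = 480, ⌊√D⌋ = 21
river: ρ → (-8,8,13)
river: ρ → (13,18,-3)
river: ρ → (-3,18,13)
river: ρ → (13,8,-8)
ρ-cycle length = 4 (tail of 0 descent steps not counted)

4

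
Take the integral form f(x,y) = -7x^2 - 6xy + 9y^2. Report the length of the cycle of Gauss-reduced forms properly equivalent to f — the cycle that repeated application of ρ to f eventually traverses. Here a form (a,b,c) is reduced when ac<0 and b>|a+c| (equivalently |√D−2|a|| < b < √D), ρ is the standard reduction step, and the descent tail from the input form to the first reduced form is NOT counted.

D = 288, ⌊√D⌋ = 16
descent: ρ → (9,6,-7)  [lands on river]
river: ρ → (-7,8,8)
river: ρ → (8,8,-7)
river: ρ → (-7,6,9)
river: ρ → (9,12,-4)
river: ρ → (-4,12,9)
ρ-cycle length = 6 (tail of 1 descent step not counted)

6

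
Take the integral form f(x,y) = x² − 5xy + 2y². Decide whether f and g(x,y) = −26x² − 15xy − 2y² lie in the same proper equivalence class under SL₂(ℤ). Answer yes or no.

D₁ = 17, D₂ = 17
river cycle of f (length 6): (2, 1, -2), (-2, 3, 1), (1, 3, -2), (-2, 1, 2), (2, 3, -1), (-1, 3, 2)
river cycle of g (length 6): (-2, 3, 1), (1, 3, -2), (-2, 1, 2), (2, 3, -1), (-1, 3, 2), (2, 1, -2)
cycles coincide ⇒ equivalent

yes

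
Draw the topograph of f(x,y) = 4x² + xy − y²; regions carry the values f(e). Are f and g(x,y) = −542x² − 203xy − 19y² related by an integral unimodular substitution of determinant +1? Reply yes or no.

D₁ = 17, D₂ = 17
river cycle of f (length 6): (-1, 3, 2), (2, 1, -2), (-2, 3, 1), (1, 3, -2), (-2, 1, 2), (2, 3, -1)
river cycle of g (length 6): (-2, 3, 1), (1, 3, -2), (-2, 1, 2), (2, 3, -1), (-1, 3, 2), (2, 1, -2)
cycles coincide ⇒ equivalent

yes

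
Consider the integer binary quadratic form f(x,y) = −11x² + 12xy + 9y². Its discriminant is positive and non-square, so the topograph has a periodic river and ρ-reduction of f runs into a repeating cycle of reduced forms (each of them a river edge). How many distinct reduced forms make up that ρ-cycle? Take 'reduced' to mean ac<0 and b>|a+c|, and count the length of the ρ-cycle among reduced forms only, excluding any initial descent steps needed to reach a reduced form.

D = 540, ⌊√D⌋ = 23
river: ρ → (9,6,-14)
river: ρ → (-14,22,1)
river: ρ → (1,22,-14)
river: ρ → (-14,6,9)
river: ρ → (9,12,-11)
river: ρ → (-11,10,10)
river: ρ → (10,10,-11)
river: ρ → (-11,12,9)
ρ-cycle length = 8 (tail of 0 descent steps not counted)

8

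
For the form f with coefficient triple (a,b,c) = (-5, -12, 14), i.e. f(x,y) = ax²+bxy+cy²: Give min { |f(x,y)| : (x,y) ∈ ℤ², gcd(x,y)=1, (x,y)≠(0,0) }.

descent: ρ → (14,12,-5)  [lands on river]
river: ρ → (-5,18,5)
river: ρ → (5,12,-14)
river: ρ → (-14,16,3)
river: ρ → (3,20,-2)
river: ρ → (-2,20,3)
river: ρ → (3,16,-14)
river: ρ → (-14,12,5)
river: ρ → (5,18,-5)
river: ρ → (-5,12,14)
river: ρ → (14,16,-3)
river: ρ → (-3,20,2)
river: ρ → (2,20,-3)
river: ρ → (-3,16,14)
closes: descent 1, river 14
min |a| on river = 2

2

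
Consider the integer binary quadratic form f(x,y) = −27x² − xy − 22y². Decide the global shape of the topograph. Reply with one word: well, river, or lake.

D = b²−4ac = (-1)² − 4·(-27)·(-22) = -2375
D < 0 ⇒ definite ⇒ every region one sign ⇒ single well

well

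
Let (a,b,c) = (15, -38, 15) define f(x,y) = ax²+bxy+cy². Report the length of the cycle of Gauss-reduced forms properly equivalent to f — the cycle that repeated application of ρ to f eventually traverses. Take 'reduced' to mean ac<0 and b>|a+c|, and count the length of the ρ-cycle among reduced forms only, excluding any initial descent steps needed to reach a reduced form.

D = 544, ⌊√D⌋ = 23
descent: ρ → (15,8,-8)  [lands on river]
river: ρ → (-8,8,15)
river: ρ → (15,22,-1)
river: ρ → (-1,22,15)
ρ-cycle length = 4 (tail of 1 descent step not counted)

4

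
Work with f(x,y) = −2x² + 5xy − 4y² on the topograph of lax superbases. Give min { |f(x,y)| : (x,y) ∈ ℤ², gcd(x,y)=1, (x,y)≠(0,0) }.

translate: b→-1 (≡-5 mod 4), so (2,-5,4)→(2,-1,1)
flip: (2,-1,1)→(1,1,2)
reduced (well bottom): (1,1,2) with a≤c, −a<b≤a
well minimum |f| = |-1| = 1 (negative-definite)

1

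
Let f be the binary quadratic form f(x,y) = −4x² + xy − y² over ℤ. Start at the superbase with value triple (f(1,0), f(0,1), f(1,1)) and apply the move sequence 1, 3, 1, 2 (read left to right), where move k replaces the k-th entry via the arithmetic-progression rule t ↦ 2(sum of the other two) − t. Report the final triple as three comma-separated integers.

start (-4,-1,-4) = (f(1,0),f(0,1),f(1,1))
replace slot 1: 2·((-1)+(-4)) − (-4) = -6 → (-6,-1,-4)
replace slot 3: 2·((-6)+(-1)) − (-4) = -10 → (-6,-1,-10)
replace slot 1: 2·((-1)+(-10)) − (-6) = -16 → (-16,-1,-10)
replace slot 2: 2·((-16)+(-10)) − (-1) = -51 → (-16,-51,-10)

-16,-51,-10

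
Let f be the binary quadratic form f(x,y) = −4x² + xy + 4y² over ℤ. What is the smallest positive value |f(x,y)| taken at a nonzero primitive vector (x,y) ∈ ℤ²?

river: ρ → (4,7,-1)
river: ρ → (-1,7,4)
river: ρ → (4,1,-4)
river: ρ → (-4,7,1)
river: ρ → (1,7,-4)
river: ρ → (-4,1,4)
closes: descent 0, river 6
min |a| on river = 1

1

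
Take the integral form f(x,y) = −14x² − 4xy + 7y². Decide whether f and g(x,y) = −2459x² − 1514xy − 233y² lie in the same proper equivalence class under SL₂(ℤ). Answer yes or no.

D₁ = 408, D₂ = 408
river cycle of f (length 6): (7, 18, -3), (-3, 18, 7), (7, 10, -11), (-11, 12, 6), (6, 12, -11), (-11, 10, 7)
river cycle of g (length 6): (7, 18, -3), (-3, 18, 7), (7, 10, -11), (-11, 12, 6), (6, 12, -11), (-11, 10, 7)
cycles coincide ⇒ equivalent

yes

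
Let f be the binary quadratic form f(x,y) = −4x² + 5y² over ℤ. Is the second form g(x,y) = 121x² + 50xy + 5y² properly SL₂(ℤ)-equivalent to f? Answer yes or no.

D₁ = 80, D₂ = 80
river cycle of f (length 2): (-4, 8, 1), (1, 8, -4)
river cycle of g (length 2): (-4, 8, 1), (1, 8, -4)
cycles coincide ⇒ equivalent

yes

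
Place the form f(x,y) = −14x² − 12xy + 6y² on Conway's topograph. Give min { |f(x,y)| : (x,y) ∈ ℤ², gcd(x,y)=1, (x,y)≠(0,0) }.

descent: ρ → (6,12,-14)  [lands on river]
river: ρ → (-14,16,4)
river: ρ → (4,16,-14)
river: ρ → (-14,12,6)
closes: descent 1, river 4
min |a| on river = 4

4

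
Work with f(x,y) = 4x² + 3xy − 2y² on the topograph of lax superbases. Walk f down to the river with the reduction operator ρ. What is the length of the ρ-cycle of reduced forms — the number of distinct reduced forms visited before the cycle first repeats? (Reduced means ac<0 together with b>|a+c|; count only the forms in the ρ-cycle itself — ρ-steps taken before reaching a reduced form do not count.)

D = 41, ⌊√D⌋ = 6
river: ρ → (-2,5,2)
river: ρ → (2,3,-4)
river: ρ → (-4,5,1)
river: ρ → (1,5,-4)
river: ρ → (-4,3,2)
river: ρ → (2,5,-2)
river: ρ → (-2,3,4)
river: ρ → (4,5,-1)
river: ρ → (-1,5,4)
river: ρ → (4,3,-2)
ρ-cycle length = 10 (tail of 0 descent steps not counted)

10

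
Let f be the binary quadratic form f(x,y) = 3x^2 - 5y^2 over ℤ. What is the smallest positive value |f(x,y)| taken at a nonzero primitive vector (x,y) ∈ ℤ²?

descent: ρ → (-5,0,3)
descent: ρ → (3,6,-2)  [lands on river]
river: ρ → (-2,6,3)
closes: descent 2, river 2
min |a| on river = 2

2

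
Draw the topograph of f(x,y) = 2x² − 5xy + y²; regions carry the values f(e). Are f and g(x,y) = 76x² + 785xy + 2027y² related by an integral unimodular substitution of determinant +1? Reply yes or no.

D₁ = 17, D₂ = 17
river cycle of f (length 6): (1, 3, -2), (-2, 1, 2), (2, 3, -1), (-1, 3, 2), (2, 1, -2), (-2, 3, 1)
river cycle of g (length 6): (2, 3, -1), (-1, 3, 2), (2, 1, -2), (-2, 3, 1), (1, 3, -2), (-2, 1, 2)
cycles coincide ⇒ equivalent

yes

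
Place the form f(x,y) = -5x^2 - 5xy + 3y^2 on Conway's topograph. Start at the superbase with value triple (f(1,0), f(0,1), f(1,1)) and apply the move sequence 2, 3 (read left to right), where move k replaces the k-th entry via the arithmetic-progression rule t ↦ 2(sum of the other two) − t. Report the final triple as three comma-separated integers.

start (-5,3,-7) = (f(1,0),f(0,1),f(1,1))
replace slot 2: 2·((-5)+(-7)) − 3 = -27 → (-5,-27,-7)
replace slot 3: 2·((-5)+(-27)) − (-7) = -57 → (-5,-27,-57)

-5,-27,-57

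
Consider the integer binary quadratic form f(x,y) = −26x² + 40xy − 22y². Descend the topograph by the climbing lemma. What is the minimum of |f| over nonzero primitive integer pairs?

translate: b→12 (≡-40 mod 52), so (26,-40,22)→(26,12,8)
flip: (26,12,8)→(8,-12,26)
translate: b→4 (≡-12 mod 16), so (8,-12,26)→(8,4,22)
reduced (well bottom): (8,4,22) with a≤c, −a<b≤a
well minimum |f| = |-8| = 8 (negative-definite)

8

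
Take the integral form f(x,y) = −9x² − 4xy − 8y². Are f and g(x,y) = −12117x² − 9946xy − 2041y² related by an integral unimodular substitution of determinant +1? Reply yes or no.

D₁ = -272, D₂ = -272
f is negative-definite; reduce −f:
−f: flip: (9,4,8)→(8,-4,9)
−f: reduced (well bottom): (8,-4,9) with a≤c, −a<b≤a
flip sign back: reduced form of f is (-8,4,-9)
g is negative-definite; reduce −g:
−g: flip: (12117,9946,2041)→(2041,-9946,12117)
−g: translate: b→-1782 (≡-9946 mod 4082), so (2041,-9946,12117)→(2041,-1782,389)
−g: flip: (2041,-1782,389)→(389,1782,2041)
−g: translate: b→226 (≡1782 mod 778), so (389,1782,2041)→(389,226,33)
−g: flip: (389,226,33)→(33,-226,389)
−g: translate: b→-28 (≡-226 mod 66), so (33,-226,389)→(33,-28,8)
−g: flip: (33,-28,8)→(8,28,33)
−g: translate: b→-4 (≡28 mod 16), so (8,28,33)→(8,-4,9)
−g: reduced (well bottom): (8,-4,9) with a≤c, −a<b≤a
flip sign back: reduced form of g is (-8,4,-9)
reduced forms (-8, 4, -9) vs (-8, 4, -9) ⇒ equivalent

yes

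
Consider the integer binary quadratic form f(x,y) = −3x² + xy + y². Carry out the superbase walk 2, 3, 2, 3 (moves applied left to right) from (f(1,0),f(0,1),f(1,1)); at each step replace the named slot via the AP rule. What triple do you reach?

start (-3,1,-1) = (f(1,0),f(0,1),f(1,1))
replace slot 2: 2·((-3)+(-1)) − 1 = -9 → (-3,-9,-1)
replace slot 3: 2·((-3)+(-9)) − (-1) = -23 → (-3,-9,-23)
replace slot 2: 2·((-3)+(-23)) − (-9) = -43 → (-3,-43,-23)
replace slot 3: 2·((-3)+(-43)) − (-23) = -69 → (-3,-43,-69)

-3,-43,-69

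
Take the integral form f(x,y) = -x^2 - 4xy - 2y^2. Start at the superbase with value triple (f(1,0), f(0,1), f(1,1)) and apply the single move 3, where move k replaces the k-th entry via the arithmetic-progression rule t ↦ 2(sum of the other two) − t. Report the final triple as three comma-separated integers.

start (-1,-2,-7) = (f(1,0),f(0,1),f(1,1))
replace slot 3: 2·((-1)+(-2)) − (-7) = 1 → (-1,-2,1)

-1,-2,1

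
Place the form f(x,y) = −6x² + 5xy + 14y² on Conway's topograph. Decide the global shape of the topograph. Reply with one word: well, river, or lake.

D = b²−4ac = 5² − 4·(-6)·14 = 361
D = 19² is a perfect square ⇒ form factors over ℤ ⇒ lakes

lake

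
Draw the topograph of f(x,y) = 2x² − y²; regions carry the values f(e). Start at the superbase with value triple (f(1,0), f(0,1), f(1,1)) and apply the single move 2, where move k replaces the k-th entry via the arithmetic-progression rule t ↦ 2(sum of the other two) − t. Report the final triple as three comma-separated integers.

start (2,-1,1) = (f(1,0),f(0,1),f(1,1))
replace slot 2: 2·(2+1) − (-1) = 7 → (2,7,1)

2,7,1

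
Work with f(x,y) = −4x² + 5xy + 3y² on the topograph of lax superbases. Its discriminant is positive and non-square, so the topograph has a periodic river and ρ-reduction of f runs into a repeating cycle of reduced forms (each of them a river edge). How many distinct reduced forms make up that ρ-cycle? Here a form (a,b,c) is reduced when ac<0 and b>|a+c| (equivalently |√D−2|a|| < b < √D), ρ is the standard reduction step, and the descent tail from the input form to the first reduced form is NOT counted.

D = 73, ⌊√D⌋ = 8
river: ρ → (3,7,-2)
river: ρ → (-2,5,6)
river: ρ → (6,7,-1)
river: ρ → (-1,7,6)
river: ρ → (6,5,-2)
river: ρ → (-2,7,3)
river: ρ → (3,5,-4)
river: ρ → (-4,3,4)
river: ρ → (4,5,-3)
river: ρ → (-3,7,2)
river: ρ → (2,5,-6)
river: ρ → (-6,7,1)
river: ρ → (1,7,-6)
river: ρ → (-6,5,2)
river: ρ → (2,7,-3)
river: ρ → (-3,5,4)
river: ρ → (4,3,-4)
river: ρ → (-4,5,3)
ρ-cycle length = 18 (tail of 0 descent steps not counted)

18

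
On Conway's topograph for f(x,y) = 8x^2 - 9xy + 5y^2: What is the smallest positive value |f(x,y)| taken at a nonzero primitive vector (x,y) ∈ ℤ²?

translate: b→7 (≡-9 mod 16), so (8,-9,5)→(8,7,4)
flip: (8,7,4)→(4,-7,8)
translate: b→1 (≡-7 mod 8), so (4,-7,8)→(4,1,5)
reduced (well bottom): (4,1,5) with a≤c, −a<b≤a
well minimum = a = 4

4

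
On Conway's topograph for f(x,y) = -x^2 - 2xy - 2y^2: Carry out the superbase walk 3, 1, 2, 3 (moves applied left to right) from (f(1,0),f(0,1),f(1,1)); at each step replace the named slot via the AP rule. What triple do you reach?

start (-1,-2,-5) = (f(1,0),f(0,1),f(1,1))
replace slot 3: 2·((-1)+(-2)) − (-5) = -1 → (-1,-2,-1)
replace slot 1: 2·((-2)+(-1)) − (-1) = -5 → (-5,-2,-1)
replace slot 2: 2·((-5)+(-1)) − (-2) = -10 → (-5,-10,-1)
replace slot 3: 2·((-5)+(-10)) − (-1) = -29 → (-5,-10,-29)

-5,-10,-29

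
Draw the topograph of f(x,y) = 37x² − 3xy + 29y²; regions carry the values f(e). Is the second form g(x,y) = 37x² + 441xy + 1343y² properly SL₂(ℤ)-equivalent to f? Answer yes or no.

D₁ = -4283, D₂ = -4283
f: flip: (37,-3,29)→(29,3,37)
f: reduced (well bottom): (29,3,37) with a≤c, −a<b≤a
g: translate: b→-3 (≡441 mod 74), so (37,441,1343)→(37,-3,29)
g: flip: (37,-3,29)→(29,3,37)
g: reduced (well bottom): (29,3,37) with a≤c, −a<b≤a
reduced forms (29, 3, 37) vs (29, 3, 37) ⇒ equivalent

yes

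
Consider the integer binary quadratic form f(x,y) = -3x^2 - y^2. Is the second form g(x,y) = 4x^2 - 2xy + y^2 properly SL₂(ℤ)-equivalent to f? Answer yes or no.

D₁ = -12, D₂ = -12
f is negative-definite; reduce −f:
−f: flip: (3,0,1)→(1,0,3)
−f: reduced (well bottom): (1,0,3) with a≤c, −a<b≤a
flip sign back: reduced form of f is (-1,0,-3)
g: flip: (4,-2,1)→(1,2,4)
g: translate: b→0 (≡2 mod 2), so (1,2,4)→(1,0,3)
g: reduced (well bottom): (1,0,3) with a≤c, −a<b≤a
reduced forms (-1, 0, -3) vs (1, 0, 3) ⇒ inequivalent

no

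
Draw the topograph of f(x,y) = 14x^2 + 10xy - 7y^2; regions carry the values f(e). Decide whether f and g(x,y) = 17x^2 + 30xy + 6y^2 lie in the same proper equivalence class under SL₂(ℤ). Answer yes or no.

D₁ = 492, D₂ = 492
river cycle of f (length 6): (-7, 18, 6), (6, 18, -7), (-7, 10, 14), (14, 18, -3), (-3, 18, 14), (14, 10, -7)
river cycle of g (length 6): (6, 18, -7), (-7, 10, 14), (14, 18, -3), (-3, 18, 14), (14, 10, -7), (-7, 18, 6)
cycles coincide ⇒ equivalent

yes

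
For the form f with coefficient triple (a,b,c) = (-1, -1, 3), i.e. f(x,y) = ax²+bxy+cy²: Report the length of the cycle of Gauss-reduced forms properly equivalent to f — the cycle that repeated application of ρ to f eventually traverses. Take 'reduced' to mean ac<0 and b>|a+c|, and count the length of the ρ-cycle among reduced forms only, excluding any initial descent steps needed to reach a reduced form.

D = 13, ⌊√D⌋ = 3
descent: ρ → (3,1,-1)
descent: ρ → (-1,3,1)  [lands on river]
river: ρ → (1,3,-1)
ρ-cycle length = 2 (tail of 2 descent steps not counted)

2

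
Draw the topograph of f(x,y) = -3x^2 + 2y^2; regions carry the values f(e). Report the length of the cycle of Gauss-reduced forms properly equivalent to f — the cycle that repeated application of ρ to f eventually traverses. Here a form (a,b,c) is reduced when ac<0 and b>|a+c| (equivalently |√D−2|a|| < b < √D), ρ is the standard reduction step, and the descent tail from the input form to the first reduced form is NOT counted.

D = 24, ⌊√D⌋ = 4
descent: ρ → (2,4,-1)  [lands on river]
river: ρ → (-1,4,2)
ρ-cycle length = 2 (tail of 1 descent step not counted)

2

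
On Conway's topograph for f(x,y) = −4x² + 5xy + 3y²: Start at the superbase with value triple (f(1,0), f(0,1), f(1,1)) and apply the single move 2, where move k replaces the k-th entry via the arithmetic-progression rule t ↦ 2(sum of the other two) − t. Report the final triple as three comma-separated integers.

start (-4,3,4) = (f(1,0),f(0,1),f(1,1))
replace slot 2: 2·((-4)+4) − 3 = -3 → (-4,-3,4)

-4,-3,4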